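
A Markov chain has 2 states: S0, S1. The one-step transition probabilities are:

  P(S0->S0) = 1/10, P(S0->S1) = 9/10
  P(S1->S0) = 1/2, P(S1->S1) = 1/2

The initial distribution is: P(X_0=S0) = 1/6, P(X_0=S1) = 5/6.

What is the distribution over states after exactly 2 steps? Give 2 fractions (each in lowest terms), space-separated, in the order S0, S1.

Propagating the distribution step by step (d_{t+1} = d_t * P):
d_0 = (S0=1/6, S1=5/6)
  d_1[S0] = 1/6*1/10 + 5/6*1/2 = 13/30
  d_1[S1] = 1/6*9/10 + 5/6*1/2 = 17/30
d_1 = (S0=13/30, S1=17/30)
  d_2[S0] = 13/30*1/10 + 17/30*1/2 = 49/150
  d_2[S1] = 13/30*9/10 + 17/30*1/2 = 101/150
d_2 = (S0=49/150, S1=101/150)

Answer: 49/150 101/150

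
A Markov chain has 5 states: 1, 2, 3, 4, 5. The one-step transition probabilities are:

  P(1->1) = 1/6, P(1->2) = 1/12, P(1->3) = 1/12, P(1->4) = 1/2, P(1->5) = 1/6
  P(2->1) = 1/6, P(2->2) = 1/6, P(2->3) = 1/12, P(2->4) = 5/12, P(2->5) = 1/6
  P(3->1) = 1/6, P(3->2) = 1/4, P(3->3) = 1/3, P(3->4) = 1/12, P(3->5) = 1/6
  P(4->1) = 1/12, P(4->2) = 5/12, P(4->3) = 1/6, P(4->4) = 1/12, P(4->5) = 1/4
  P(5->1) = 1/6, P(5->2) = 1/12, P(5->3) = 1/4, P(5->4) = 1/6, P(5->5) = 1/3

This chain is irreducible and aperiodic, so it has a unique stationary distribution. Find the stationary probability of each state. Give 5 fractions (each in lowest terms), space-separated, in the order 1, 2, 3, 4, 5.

Answer: 269/1827 383/1827 341/1827 142/609 136/609

Derivation:
The stationary distribution satisfies pi = pi * P, i.e.:
  pi_1 = 1/6*pi_1 + 1/6*pi_2 + 1/6*pi_3 + 1/12*pi_4 + 1/6*pi_5
  pi_2 = 1/12*pi_1 + 1/6*pi_2 + 1/4*pi_3 + 5/12*pi_4 + 1/12*pi_5
  pi_3 = 1/12*pi_1 + 1/12*pi_2 + 1/3*pi_3 + 1/6*pi_4 + 1/4*pi_5
  pi_4 = 1/2*pi_1 + 5/12*pi_2 + 1/12*pi_3 + 1/12*pi_4 + 1/6*pi_5
  pi_5 = 1/6*pi_1 + 1/6*pi_2 + 1/6*pi_3 + 1/4*pi_4 + 1/3*pi_5
with normalization: pi_1 + pi_2 + pi_3 + pi_4 + pi_5 = 1.

Using the first 4 balance equations plus normalization, the linear system A*pi = b is:
  [-5/6, 1/6, 1/6, 1/12, 1/6] . pi = 0
  [1/12, -5/6, 1/4, 5/12, 1/12] . pi = 0
  [1/12, 1/12, -2/3, 1/6, 1/4] . pi = 0
  [1/2, 5/12, 1/12, -11/12, 1/6] . pi = 0
  [1, 1, 1, 1, 1] . pi = 1

Solving yields:
  pi_1 = 269/1827
  pi_2 = 383/1827
  pi_3 = 341/1827
  pi_4 = 142/609
  pi_5 = 136/609

Verification (pi * P):
  269/1827*1/6 + 383/1827*1/6 + 341/1827*1/6 + 142/609*1/12 + 136/609*1/6 = 269/1827 = pi_1  (ok)
  269/1827*1/12 + 383/1827*1/6 + 341/1827*1/4 + 142/609*5/12 + 136/609*1/12 = 383/1827 = pi_2  (ok)
  269/1827*1/12 + 383/1827*1/12 + 341/1827*1/3 + 142/609*1/6 + 136/609*1/4 = 341/1827 = pi_3  (ok)
  269/1827*1/2 + 383/1827*5/12 + 341/1827*1/12 + 142/609*1/12 + 136/609*1/6 = 142/609 = pi_4  (ok)
  269/1827*1/6 + 383/1827*1/6 + 341/1827*1/6 + 142/609*1/4 + 136/609*1/3 = 136/609 = pi_5  (ok)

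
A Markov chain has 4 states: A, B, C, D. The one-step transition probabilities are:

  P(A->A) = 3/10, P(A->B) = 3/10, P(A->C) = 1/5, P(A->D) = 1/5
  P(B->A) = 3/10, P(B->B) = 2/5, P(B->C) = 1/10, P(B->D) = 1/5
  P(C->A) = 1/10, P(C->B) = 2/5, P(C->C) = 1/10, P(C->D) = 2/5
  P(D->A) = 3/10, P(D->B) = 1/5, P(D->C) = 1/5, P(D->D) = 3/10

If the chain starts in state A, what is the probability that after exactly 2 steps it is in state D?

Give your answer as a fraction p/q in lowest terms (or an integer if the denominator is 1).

Answer: 13/50

Derivation:
Computing P^2 by repeated multiplication:
P^1 =
  A: [3/10, 3/10, 1/5, 1/5]
  B: [3/10, 2/5, 1/10, 1/5]
  C: [1/10, 2/5, 1/10, 2/5]
  D: [3/10, 1/5, 1/5, 3/10]
P^2 =
  A: [13/50, 33/100, 3/20, 13/50]
  B: [7/25, 33/100, 3/20, 6/25]
  C: [7/25, 31/100, 3/20, 13/50]
  D: [13/50, 31/100, 4/25, 27/100]

(P^2)[A -> D] = 13/50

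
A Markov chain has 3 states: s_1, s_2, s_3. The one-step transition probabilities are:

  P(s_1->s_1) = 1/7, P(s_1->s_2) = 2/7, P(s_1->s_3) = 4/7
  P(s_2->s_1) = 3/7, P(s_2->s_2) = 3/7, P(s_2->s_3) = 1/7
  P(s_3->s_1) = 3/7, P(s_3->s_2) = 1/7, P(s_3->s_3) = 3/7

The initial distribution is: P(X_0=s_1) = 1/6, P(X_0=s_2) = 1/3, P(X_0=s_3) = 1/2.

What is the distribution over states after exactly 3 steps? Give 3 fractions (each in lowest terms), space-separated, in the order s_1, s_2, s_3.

Answer: 347/1029 274/1029 136/343

Derivation:
Propagating the distribution step by step (d_{t+1} = d_t * P):
d_0 = (s_1=1/6, s_2=1/3, s_3=1/2)
  d_1[s_1] = 1/6*1/7 + 1/3*3/7 + 1/2*3/7 = 8/21
  d_1[s_2] = 1/6*2/7 + 1/3*3/7 + 1/2*1/7 = 11/42
  d_1[s_3] = 1/6*4/7 + 1/3*1/7 + 1/2*3/7 = 5/14
d_1 = (s_1=8/21, s_2=11/42, s_3=5/14)
  d_2[s_1] = 8/21*1/7 + 11/42*3/7 + 5/14*3/7 = 47/147
  d_2[s_2] = 8/21*2/7 + 11/42*3/7 + 5/14*1/7 = 40/147
  d_2[s_3] = 8/21*4/7 + 11/42*1/7 + 5/14*3/7 = 20/49
d_2 = (s_1=47/147, s_2=40/147, s_3=20/49)
  d_3[s_1] = 47/147*1/7 + 40/147*3/7 + 20/49*3/7 = 347/1029
  d_3[s_2] = 47/147*2/7 + 40/147*3/7 + 20/49*1/7 = 274/1029
  d_3[s_3] = 47/147*4/7 + 40/147*1/7 + 20/49*3/7 = 136/343
d_3 = (s_1=347/1029, s_2=274/1029, s_3=136/343)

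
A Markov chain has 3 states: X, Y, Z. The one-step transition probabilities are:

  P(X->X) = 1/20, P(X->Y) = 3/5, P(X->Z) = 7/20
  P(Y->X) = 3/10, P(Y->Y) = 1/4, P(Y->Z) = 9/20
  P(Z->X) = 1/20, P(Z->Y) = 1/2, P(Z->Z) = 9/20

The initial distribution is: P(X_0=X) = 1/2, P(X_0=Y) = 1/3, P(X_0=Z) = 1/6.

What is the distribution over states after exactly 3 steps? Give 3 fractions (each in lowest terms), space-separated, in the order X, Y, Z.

Propagating the distribution step by step (d_{t+1} = d_t * P):
d_0 = (X=1/2, Y=1/3, Z=1/6)
  d_1[X] = 1/2*1/20 + 1/3*3/10 + 1/6*1/20 = 2/15
  d_1[Y] = 1/2*3/5 + 1/3*1/4 + 1/6*1/2 = 7/15
  d_1[Z] = 1/2*7/20 + 1/3*9/20 + 1/6*9/20 = 2/5
d_1 = (X=2/15, Y=7/15, Z=2/5)
  d_2[X] = 2/15*1/20 + 7/15*3/10 + 2/5*1/20 = 1/6
  d_2[Y] = 2/15*3/5 + 7/15*1/4 + 2/5*1/2 = 119/300
  d_2[Z] = 2/15*7/20 + 7/15*9/20 + 2/5*9/20 = 131/300
d_2 = (X=1/6, Y=119/300, Z=131/300)
  d_3[X] = 1/6*1/20 + 119/300*3/10 + 131/300*1/20 = 179/1200
  d_3[Y] = 1/6*3/5 + 119/300*1/4 + 131/300*1/2 = 167/400
  d_3[Z] = 1/6*7/20 + 119/300*9/20 + 131/300*9/20 = 13/30
d_3 = (X=179/1200, Y=167/400, Z=13/30)

Answer: 179/1200 167/400 13/30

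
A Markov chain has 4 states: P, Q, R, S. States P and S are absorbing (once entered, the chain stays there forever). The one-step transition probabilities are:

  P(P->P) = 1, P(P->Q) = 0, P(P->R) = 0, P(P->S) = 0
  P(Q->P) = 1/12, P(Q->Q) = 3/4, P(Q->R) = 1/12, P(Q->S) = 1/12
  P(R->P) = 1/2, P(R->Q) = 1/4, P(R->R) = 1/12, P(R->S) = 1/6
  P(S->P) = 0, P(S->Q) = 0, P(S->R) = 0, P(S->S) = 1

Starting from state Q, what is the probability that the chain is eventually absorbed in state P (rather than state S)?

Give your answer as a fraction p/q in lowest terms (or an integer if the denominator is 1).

Let a_i = P(absorbed in P | start in state i).
Boundary conditions: a_P = 1, a_S = 0.
For each transient state i, a_i = sum_j P(i->j) * a_j:
  a_Q = 1/12*a_P + 3/4*a_Q + 1/12*a_R + 1/12*a_S
  a_R = 1/2*a_P + 1/4*a_Q + 1/12*a_R + 1/6*a_S

Substituting a_P = 1 and a_S = 0, rearrange to (I - Q) a = r where r[i] = P(i -> P):
  [1/4, -1/12] . (a_Q, a_R) = 1/12
  [-1/4, 11/12] . (a_Q, a_R) = 1/2

Solving yields:
  a_Q = 17/30
  a_R = 7/10

Starting state is Q, so the absorption probability is a_Q = 17/30.

Answer: 17/30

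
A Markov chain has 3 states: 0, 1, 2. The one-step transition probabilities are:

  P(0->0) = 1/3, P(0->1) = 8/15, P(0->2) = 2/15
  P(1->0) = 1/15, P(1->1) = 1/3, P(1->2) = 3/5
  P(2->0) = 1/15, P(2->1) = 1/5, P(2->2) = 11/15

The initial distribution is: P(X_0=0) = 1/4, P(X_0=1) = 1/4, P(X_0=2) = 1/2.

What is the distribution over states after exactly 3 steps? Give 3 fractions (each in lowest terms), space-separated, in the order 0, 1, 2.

Propagating the distribution step by step (d_{t+1} = d_t * P):
d_0 = (0=1/4, 1=1/4, 2=1/2)
  d_1[0] = 1/4*1/3 + 1/4*1/15 + 1/2*1/15 = 2/15
  d_1[1] = 1/4*8/15 + 1/4*1/3 + 1/2*1/5 = 19/60
  d_1[2] = 1/4*2/15 + 1/4*3/5 + 1/2*11/15 = 11/20
d_1 = (0=2/15, 1=19/60, 2=11/20)
  d_2[0] = 2/15*1/3 + 19/60*1/15 + 11/20*1/15 = 23/225
  d_2[1] = 2/15*8/15 + 19/60*1/3 + 11/20*1/5 = 43/150
  d_2[2] = 2/15*2/15 + 19/60*3/5 + 11/20*11/15 = 11/18
d_2 = (0=23/225, 1=43/150, 2=11/18)
  d_3[0] = 23/225*1/3 + 43/150*1/15 + 11/18*1/15 = 317/3375
  d_3[1] = 23/225*8/15 + 43/150*1/3 + 11/18*1/5 = 919/3375
  d_3[2] = 23/225*2/15 + 43/150*3/5 + 11/18*11/15 = 713/1125
d_3 = (0=317/3375, 1=919/3375, 2=713/1125)

Answer: 317/3375 919/3375 713/1125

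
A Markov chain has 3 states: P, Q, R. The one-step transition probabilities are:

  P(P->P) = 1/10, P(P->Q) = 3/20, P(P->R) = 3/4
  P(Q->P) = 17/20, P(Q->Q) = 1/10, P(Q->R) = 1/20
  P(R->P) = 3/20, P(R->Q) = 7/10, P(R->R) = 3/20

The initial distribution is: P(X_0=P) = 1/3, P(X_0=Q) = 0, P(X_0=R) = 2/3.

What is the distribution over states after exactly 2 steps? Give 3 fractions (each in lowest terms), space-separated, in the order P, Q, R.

Propagating the distribution step by step (d_{t+1} = d_t * P):
d_0 = (P=1/3, Q=0, R=2/3)
  d_1[P] = 1/3*1/10 + 0*17/20 + 2/3*3/20 = 2/15
  d_1[Q] = 1/3*3/20 + 0*1/10 + 2/3*7/10 = 31/60
  d_1[R] = 1/3*3/4 + 0*1/20 + 2/3*3/20 = 7/20
d_1 = (P=2/15, Q=31/60, R=7/20)
  d_2[P] = 2/15*1/10 + 31/60*17/20 + 7/20*3/20 = 101/200
  d_2[Q] = 2/15*3/20 + 31/60*1/10 + 7/20*7/10 = 19/60
  d_2[R] = 2/15*3/4 + 31/60*1/20 + 7/20*3/20 = 107/600
d_2 = (P=101/200, Q=19/60, R=107/600)

Answer: 101/200 19/60 107/600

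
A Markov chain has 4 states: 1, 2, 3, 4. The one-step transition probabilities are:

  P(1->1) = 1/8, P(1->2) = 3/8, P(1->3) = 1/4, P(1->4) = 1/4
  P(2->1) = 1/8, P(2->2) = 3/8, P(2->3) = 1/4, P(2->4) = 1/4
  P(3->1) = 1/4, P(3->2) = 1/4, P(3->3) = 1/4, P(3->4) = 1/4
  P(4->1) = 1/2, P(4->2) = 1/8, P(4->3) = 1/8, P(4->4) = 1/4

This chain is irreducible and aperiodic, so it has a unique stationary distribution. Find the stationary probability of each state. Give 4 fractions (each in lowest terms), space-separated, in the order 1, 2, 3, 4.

The stationary distribution satisfies pi = pi * P, i.e.:
  pi_1 = 1/8*pi_1 + 1/8*pi_2 + 1/4*pi_3 + 1/2*pi_4
  pi_2 = 3/8*pi_1 + 3/8*pi_2 + 1/4*pi_3 + 1/8*pi_4
  pi_3 = 1/4*pi_1 + 1/4*pi_2 + 1/4*pi_3 + 1/8*pi_4
  pi_4 = 1/4*pi_1 + 1/4*pi_2 + 1/4*pi_3 + 1/4*pi_4
with normalization: pi_1 + pi_2 + pi_3 + pi_4 = 1.

Using the first 3 balance equations plus normalization, the linear system A*pi = b is:
  [-7/8, 1/8, 1/4, 1/2] . pi = 0
  [3/8, -5/8, 1/4, 1/8] . pi = 0
  [1/4, 1/4, -3/4, 1/8] . pi = 0
  [1, 1, 1, 1] . pi = 1

Solving yields:
  pi_1 = 63/256
  pi_2 = 73/256
  pi_3 = 7/32
  pi_4 = 1/4

Verification (pi * P):
  63/256*1/8 + 73/256*1/8 + 7/32*1/4 + 1/4*1/2 = 63/256 = pi_1  (ok)
  63/256*3/8 + 73/256*3/8 + 7/32*1/4 + 1/4*1/8 = 73/256 = pi_2  (ok)
  63/256*1/4 + 73/256*1/4 + 7/32*1/4 + 1/4*1/8 = 7/32 = pi_3  (ok)
  63/256*1/4 + 73/256*1/4 + 7/32*1/4 + 1/4*1/4 = 1/4 = pi_4  (ok)

Answer: 63/256 73/256 7/32 1/4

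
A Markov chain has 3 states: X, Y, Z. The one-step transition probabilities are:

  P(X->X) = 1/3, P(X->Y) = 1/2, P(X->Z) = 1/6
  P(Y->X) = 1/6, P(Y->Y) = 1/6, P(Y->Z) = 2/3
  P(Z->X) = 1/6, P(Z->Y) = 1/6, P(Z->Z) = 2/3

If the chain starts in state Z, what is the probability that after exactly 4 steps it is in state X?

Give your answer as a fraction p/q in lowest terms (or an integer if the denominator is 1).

Answer: 259/1296

Derivation:
Computing P^4 by repeated multiplication:
P^1 =
  X: [1/3, 1/2, 1/6]
  Y: [1/6, 1/6, 2/3]
  Z: [1/6, 1/6, 2/3]
P^2 =
  X: [2/9, 5/18, 1/2]
  Y: [7/36, 2/9, 7/12]
  Z: [7/36, 2/9, 7/12]
P^3 =
  X: [11/54, 13/54, 5/9]
  Y: [43/216, 25/108, 41/72]
  Z: [43/216, 25/108, 41/72]
P^4 =
  X: [65/324, 19/81, 61/108]
  Y: [259/1296, 151/648, 245/432]
  Z: [259/1296, 151/648, 245/432]

(P^4)[Z -> X] = 259/1296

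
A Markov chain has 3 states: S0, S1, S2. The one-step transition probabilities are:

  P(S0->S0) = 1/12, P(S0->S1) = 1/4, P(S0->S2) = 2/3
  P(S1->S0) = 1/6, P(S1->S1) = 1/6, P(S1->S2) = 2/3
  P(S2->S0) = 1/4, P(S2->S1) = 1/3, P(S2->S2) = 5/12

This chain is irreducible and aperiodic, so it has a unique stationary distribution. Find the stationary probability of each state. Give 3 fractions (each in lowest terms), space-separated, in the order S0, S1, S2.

The stationary distribution satisfies pi = pi * P, i.e.:
  pi_S0 = 1/12*pi_S0 + 1/6*pi_S1 + 1/4*pi_S2
  pi_S1 = 1/4*pi_S0 + 1/6*pi_S1 + 1/3*pi_S2
  pi_S2 = 2/3*pi_S0 + 2/3*pi_S1 + 5/12*pi_S2
with normalization: pi_S0 + pi_S1 + pi_S2 = 1.

Using the first 2 balance equations plus normalization, the linear system A*pi = b is:
  [-11/12, 1/6, 1/4] . pi = 0
  [1/4, -5/6, 1/3] . pi = 0
  [1, 1, 1] . pi = 1

Solving yields:
  pi_S0 = 38/195
  pi_S1 = 53/195
  pi_S2 = 8/15

Verification (pi * P):
  38/195*1/12 + 53/195*1/6 + 8/15*1/4 = 38/195 = pi_S0  (ok)
  38/195*1/4 + 53/195*1/6 + 8/15*1/3 = 53/195 = pi_S1  (ok)
  38/195*2/3 + 53/195*2/3 + 8/15*5/12 = 8/15 = pi_S2  (ok)

Answer: 38/195 53/195 8/15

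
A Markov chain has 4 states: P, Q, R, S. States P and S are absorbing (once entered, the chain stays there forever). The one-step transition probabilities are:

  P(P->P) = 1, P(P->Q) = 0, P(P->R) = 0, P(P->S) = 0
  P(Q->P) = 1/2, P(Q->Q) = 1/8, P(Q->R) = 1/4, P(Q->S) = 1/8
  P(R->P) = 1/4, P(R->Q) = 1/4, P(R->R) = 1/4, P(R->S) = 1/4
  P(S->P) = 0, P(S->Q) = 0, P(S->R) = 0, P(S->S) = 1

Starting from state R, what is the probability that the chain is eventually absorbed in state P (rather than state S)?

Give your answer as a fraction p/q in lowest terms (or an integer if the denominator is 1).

Let a_i = P(absorbed in P | start in state i).
Boundary conditions: a_P = 1, a_S = 0.
For each transient state i, a_i = sum_j P(i->j) * a_j:
  a_Q = 1/2*a_P + 1/8*a_Q + 1/4*a_R + 1/8*a_S
  a_R = 1/4*a_P + 1/4*a_Q + 1/4*a_R + 1/4*a_S

Substituting a_P = 1 and a_S = 0, rearrange to (I - Q) a = r where r[i] = P(i -> P):
  [7/8, -1/4] . (a_Q, a_R) = 1/2
  [-1/4, 3/4] . (a_Q, a_R) = 1/4

Solving yields:
  a_Q = 14/19
  a_R = 11/19

Starting state is R, so the absorption probability is a_R = 11/19.

Answer: 11/19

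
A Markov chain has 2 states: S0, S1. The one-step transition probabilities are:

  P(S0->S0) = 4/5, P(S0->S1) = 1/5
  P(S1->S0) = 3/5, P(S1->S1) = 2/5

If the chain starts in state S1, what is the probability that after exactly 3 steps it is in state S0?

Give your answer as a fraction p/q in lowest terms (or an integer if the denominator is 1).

Computing P^3 by repeated multiplication:
P^1 =
  S0: [4/5, 1/5]
  S1: [3/5, 2/5]
P^2 =
  S0: [19/25, 6/25]
  S1: [18/25, 7/25]
P^3 =
  S0: [94/125, 31/125]
  S1: [93/125, 32/125]

(P^3)[S1 -> S0] = 93/125

Answer: 93/125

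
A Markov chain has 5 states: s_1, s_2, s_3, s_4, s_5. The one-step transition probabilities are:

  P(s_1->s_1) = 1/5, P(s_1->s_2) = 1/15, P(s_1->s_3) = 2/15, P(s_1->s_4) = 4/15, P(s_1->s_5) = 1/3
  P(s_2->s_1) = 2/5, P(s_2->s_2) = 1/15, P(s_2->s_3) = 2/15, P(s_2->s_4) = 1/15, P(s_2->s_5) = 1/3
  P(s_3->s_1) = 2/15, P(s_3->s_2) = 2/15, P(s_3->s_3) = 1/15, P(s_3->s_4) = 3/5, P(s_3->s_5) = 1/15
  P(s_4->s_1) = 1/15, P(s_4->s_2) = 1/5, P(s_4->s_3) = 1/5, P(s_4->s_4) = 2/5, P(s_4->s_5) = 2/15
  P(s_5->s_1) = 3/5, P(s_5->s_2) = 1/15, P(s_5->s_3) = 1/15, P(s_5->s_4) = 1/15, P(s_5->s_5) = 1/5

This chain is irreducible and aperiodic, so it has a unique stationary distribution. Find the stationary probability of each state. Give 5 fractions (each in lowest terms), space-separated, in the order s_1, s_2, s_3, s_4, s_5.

Answer: 1640/6261 2827/25044 1079/8348 1177/4174 893/4174

Derivation:
The stationary distribution satisfies pi = pi * P, i.e.:
  pi_s_1 = 1/5*pi_s_1 + 2/5*pi_s_2 + 2/15*pi_s_3 + 1/15*pi_s_4 + 3/5*pi_s_5
  pi_s_2 = 1/15*pi_s_1 + 1/15*pi_s_2 + 2/15*pi_s_3 + 1/5*pi_s_4 + 1/15*pi_s_5
  pi_s_3 = 2/15*pi_s_1 + 2/15*pi_s_2 + 1/15*pi_s_3 + 1/5*pi_s_4 + 1/15*pi_s_5
  pi_s_4 = 4/15*pi_s_1 + 1/15*pi_s_2 + 3/5*pi_s_3 + 2/5*pi_s_4 + 1/15*pi_s_5
  pi_s_5 = 1/3*pi_s_1 + 1/3*pi_s_2 + 1/15*pi_s_3 + 2/15*pi_s_4 + 1/5*pi_s_5
with normalization: pi_s_1 + pi_s_2 + pi_s_3 + pi_s_4 + pi_s_5 = 1.

Using the first 4 balance equations plus normalization, the linear system A*pi = b is:
  [-4/5, 2/5, 2/15, 1/15, 3/5] . pi = 0
  [1/15, -14/15, 2/15, 1/5, 1/15] . pi = 0
  [2/15, 2/15, -14/15, 1/5, 1/15] . pi = 0
  [4/15, 1/15, 3/5, -3/5, 1/15] . pi = 0
  [1, 1, 1, 1, 1] . pi = 1

Solving yields:
  pi_s_1 = 1640/6261
  pi_s_2 = 2827/25044
  pi_s_3 = 1079/8348
  pi_s_4 = 1177/4174
  pi_s_5 = 893/4174

Verification (pi * P):
  1640/6261*1/5 + 2827/25044*2/5 + 1079/8348*2/15 + 1177/4174*1/15 + 893/4174*3/5 = 1640/6261 = pi_s_1  (ok)
  1640/6261*1/15 + 2827/25044*1/15 + 1079/8348*2/15 + 1177/4174*1/5 + 893/4174*1/15 = 2827/25044 = pi_s_2  (ok)
  1640/6261*2/15 + 2827/25044*2/15 + 1079/8348*1/15 + 1177/4174*1/5 + 893/4174*1/15 = 1079/8348 = pi_s_3  (ok)
  1640/6261*4/15 + 2827/25044*1/15 + 1079/8348*3/5 + 1177/4174*2/5 + 893/4174*1/15 = 1177/4174 = pi_s_4  (ok)
  1640/6261*1/3 + 2827/25044*1/3 + 1079/8348*1/15 + 1177/4174*2/15 + 893/4174*1/5 = 893/4174 = pi_s_5  (ok)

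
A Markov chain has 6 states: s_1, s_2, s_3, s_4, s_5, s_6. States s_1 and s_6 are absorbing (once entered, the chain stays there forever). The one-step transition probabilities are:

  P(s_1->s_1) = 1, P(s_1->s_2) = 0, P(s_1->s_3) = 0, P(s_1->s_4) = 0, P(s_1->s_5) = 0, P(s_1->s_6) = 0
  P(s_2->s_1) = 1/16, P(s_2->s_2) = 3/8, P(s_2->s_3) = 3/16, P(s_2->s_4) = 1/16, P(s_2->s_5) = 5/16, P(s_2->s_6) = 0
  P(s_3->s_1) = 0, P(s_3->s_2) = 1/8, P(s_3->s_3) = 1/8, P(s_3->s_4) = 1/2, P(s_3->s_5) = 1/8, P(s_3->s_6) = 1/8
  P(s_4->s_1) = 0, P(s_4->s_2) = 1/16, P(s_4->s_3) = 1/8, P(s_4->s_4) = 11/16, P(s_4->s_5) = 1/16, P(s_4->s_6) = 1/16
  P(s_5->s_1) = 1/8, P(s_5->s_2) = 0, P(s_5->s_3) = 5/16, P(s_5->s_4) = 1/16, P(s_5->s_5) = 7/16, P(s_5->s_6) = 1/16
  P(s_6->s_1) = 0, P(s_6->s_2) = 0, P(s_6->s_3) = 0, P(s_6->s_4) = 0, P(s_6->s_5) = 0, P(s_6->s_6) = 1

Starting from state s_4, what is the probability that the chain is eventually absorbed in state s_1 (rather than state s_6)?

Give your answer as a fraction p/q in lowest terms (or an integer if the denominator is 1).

Answer: 13/48

Derivation:
Let a_i = P(absorbed in s_1 | start in state i).
Boundary conditions: a_s_1 = 1, a_s_6 = 0.
For each transient state i, a_i = sum_j P(i->j) * a_j:
  a_s_2 = 1/16*a_s_1 + 3/8*a_s_2 + 3/16*a_s_3 + 1/16*a_s_4 + 5/16*a_s_5 + 0*a_s_6
  a_s_3 = 0*a_s_1 + 1/8*a_s_2 + 1/8*a_s_3 + 1/2*a_s_4 + 1/8*a_s_5 + 1/8*a_s_6
  a_s_4 = 0*a_s_1 + 1/16*a_s_2 + 1/8*a_s_3 + 11/16*a_s_4 + 1/16*a_s_5 + 1/16*a_s_6
  a_s_5 = 1/8*a_s_1 + 0*a_s_2 + 5/16*a_s_3 + 1/16*a_s_4 + 7/16*a_s_5 + 1/16*a_s_6

Substituting a_s_1 = 1 and a_s_6 = 0, rearrange to (I - Q) a = r where r[i] = P(i -> s_1):
  [5/8, -3/16, -1/16, -5/16] . (a_s_2, a_s_3, a_s_4, a_s_5) = 1/16
  [-1/8, 7/8, -1/2, -1/8] . (a_s_2, a_s_3, a_s_4, a_s_5) = 0
  [-1/16, -1/8, 5/16, -1/16] . (a_s_2, a_s_3, a_s_4, a_s_5) = 0
  [0, -5/16, -1/16, 9/16] . (a_s_2, a_s_3, a_s_4, a_s_5) = 1/8

Solving yields:
  a_s_2 = 59/144
  a_s_3 = 13/48
  a_s_4 = 13/48
  a_s_5 = 29/72

Starting state is s_4, so the absorption probability is a_s_4 = 13/48.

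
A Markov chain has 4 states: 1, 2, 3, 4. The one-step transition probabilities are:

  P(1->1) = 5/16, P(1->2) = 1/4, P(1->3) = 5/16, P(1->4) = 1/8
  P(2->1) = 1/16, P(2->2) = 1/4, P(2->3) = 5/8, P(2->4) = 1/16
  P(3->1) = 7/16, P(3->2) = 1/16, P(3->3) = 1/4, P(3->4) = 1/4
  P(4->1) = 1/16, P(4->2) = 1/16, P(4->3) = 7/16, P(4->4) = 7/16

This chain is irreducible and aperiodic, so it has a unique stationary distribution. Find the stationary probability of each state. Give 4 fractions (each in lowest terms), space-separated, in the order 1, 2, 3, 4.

Answer: 811/3066 141/1022 1111/3066 103/438

Derivation:
The stationary distribution satisfies pi = pi * P, i.e.:
  pi_1 = 5/16*pi_1 + 1/16*pi_2 + 7/16*pi_3 + 1/16*pi_4
  pi_2 = 1/4*pi_1 + 1/4*pi_2 + 1/16*pi_3 + 1/16*pi_4
  pi_3 = 5/16*pi_1 + 5/8*pi_2 + 1/4*pi_3 + 7/16*pi_4
  pi_4 = 1/8*pi_1 + 1/16*pi_2 + 1/4*pi_3 + 7/16*pi_4
with normalization: pi_1 + pi_2 + pi_3 + pi_4 = 1.

Using the first 3 balance equations plus normalization, the linear system A*pi = b is:
  [-11/16, 1/16, 7/16, 1/16] . pi = 0
  [1/4, -3/4, 1/16, 1/16] . pi = 0
  [5/16, 5/8, -3/4, 7/16] . pi = 0
  [1, 1, 1, 1] . pi = 1

Solving yields:
  pi_1 = 811/3066
  pi_2 = 141/1022
  pi_3 = 1111/3066
  pi_4 = 103/438

Verification (pi * P):
  811/3066*5/16 + 141/1022*1/16 + 1111/3066*7/16 + 103/438*1/16 = 811/3066 = pi_1  (ok)
  811/3066*1/4 + 141/1022*1/4 + 1111/3066*1/16 + 103/438*1/16 = 141/1022 = pi_2  (ok)
  811/3066*5/16 + 141/1022*5/8 + 1111/3066*1/4 + 103/438*7/16 = 1111/3066 = pi_3  (ok)
  811/3066*1/8 + 141/1022*1/16 + 1111/3066*1/4 + 103/438*7/16 = 103/438 = pi_4  (ok)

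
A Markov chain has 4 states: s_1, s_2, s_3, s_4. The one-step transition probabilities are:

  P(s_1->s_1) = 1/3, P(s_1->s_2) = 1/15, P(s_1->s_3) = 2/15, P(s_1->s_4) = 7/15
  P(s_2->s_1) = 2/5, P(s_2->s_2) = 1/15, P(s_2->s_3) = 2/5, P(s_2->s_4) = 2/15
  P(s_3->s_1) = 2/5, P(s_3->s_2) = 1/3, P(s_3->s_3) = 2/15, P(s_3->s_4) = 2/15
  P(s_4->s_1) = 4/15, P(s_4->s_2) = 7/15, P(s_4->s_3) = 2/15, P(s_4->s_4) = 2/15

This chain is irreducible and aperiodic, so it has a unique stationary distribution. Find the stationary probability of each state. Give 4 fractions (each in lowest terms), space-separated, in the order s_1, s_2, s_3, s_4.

The stationary distribution satisfies pi = pi * P, i.e.:
  pi_s_1 = 1/3*pi_s_1 + 2/5*pi_s_2 + 2/5*pi_s_3 + 4/15*pi_s_4
  pi_s_2 = 1/15*pi_s_1 + 1/15*pi_s_2 + 1/3*pi_s_3 + 7/15*pi_s_4
  pi_s_3 = 2/15*pi_s_1 + 2/5*pi_s_2 + 2/15*pi_s_3 + 2/15*pi_s_4
  pi_s_4 = 7/15*pi_s_1 + 2/15*pi_s_2 + 2/15*pi_s_3 + 2/15*pi_s_4
with normalization: pi_s_1 + pi_s_2 + pi_s_3 + pi_s_4 = 1.

Using the first 3 balance equations plus normalization, the linear system A*pi = b is:
  [-2/3, 2/5, 2/5, 4/15] . pi = 0
  [1/15, -14/15, 1/3, 7/15] . pi = 0
  [2/15, 2/5, -13/15, 2/15] . pi = 0
  [1, 1, 1, 1] . pi = 1

Solving yields:
  pi_s_1 = 43/125
  pi_s_2 = 103/475
  pi_s_3 = 454/2375
  pi_s_4 = 31/125

Verification (pi * P):
  43/125*1/3 + 103/475*2/5 + 454/2375*2/5 + 31/125*4/15 = 43/125 = pi_s_1  (ok)
  43/125*1/15 + 103/475*1/15 + 454/2375*1/3 + 31/125*7/15 = 103/475 = pi_s_2  (ok)
  43/125*2/15 + 103/475*2/5 + 454/2375*2/15 + 31/125*2/15 = 454/2375 = pi_s_3  (ok)
  43/125*7/15 + 103/475*2/15 + 454/2375*2/15 + 31/125*2/15 = 31/125 = pi_s_4  (ok)

Answer: 43/125 103/475 454/2375 31/125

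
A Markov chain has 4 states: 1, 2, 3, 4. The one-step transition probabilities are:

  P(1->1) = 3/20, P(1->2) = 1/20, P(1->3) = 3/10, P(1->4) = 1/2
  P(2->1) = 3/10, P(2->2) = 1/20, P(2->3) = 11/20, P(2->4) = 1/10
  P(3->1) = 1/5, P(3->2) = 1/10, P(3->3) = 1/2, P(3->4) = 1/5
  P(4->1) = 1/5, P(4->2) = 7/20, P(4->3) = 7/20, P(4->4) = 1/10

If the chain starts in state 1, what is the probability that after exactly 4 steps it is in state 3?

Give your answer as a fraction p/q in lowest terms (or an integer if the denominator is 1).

Computing P^4 by repeated multiplication:
P^1 =
  1: [3/20, 1/20, 3/10, 1/2]
  2: [3/10, 1/20, 11/20, 1/10]
  3: [1/5, 1/10, 1/2, 1/5]
  4: [1/5, 7/20, 7/20, 1/10]
P^2 =
  1: [79/400, 43/200, 159/400, 19/100]
  2: [19/100, 43/400, 171/400, 11/40]
  3: [1/5, 27/200, 87/200, 23/100]
  4: [9/40, 39/400, 37/80, 43/200]
P^3 =
  1: [1693/8000, 203/1600, 1771/4000, 7/32]
  2: [161/800, 1231/8000, 3409/8000, 7/32]
  3: [407/2000, 563/4000, 1729/4000, 447/2000]
  4: [397/2000, 1101/8000, 3421/8000, 189/800]
P^4 =
  1: [32337/160000, 11021/80000, 68993/160000, 9157/40000]
  2: [8213/40000, 21909/160000, 69541/160000, 17849/80000]
  3: [2039/10000, 11093/80000, 277/640, 1797/8000]
  4: [16307/80000, 22761/160000, 69079/160000, 17773/80000]

(P^4)[1 -> 3] = 68993/160000

Answer: 68993/160000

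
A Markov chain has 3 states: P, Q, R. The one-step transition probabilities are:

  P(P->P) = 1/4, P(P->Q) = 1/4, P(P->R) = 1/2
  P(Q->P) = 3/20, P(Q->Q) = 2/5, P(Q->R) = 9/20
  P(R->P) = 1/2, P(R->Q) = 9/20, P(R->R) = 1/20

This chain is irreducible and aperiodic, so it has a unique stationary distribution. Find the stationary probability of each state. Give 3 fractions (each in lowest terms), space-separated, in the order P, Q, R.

Answer: 21/71 185/497 165/497

Derivation:
The stationary distribution satisfies pi = pi * P, i.e.:
  pi_P = 1/4*pi_P + 3/20*pi_Q + 1/2*pi_R
  pi_Q = 1/4*pi_P + 2/5*pi_Q + 9/20*pi_R
  pi_R = 1/2*pi_P + 9/20*pi_Q + 1/20*pi_R
with normalization: pi_P + pi_Q + pi_R = 1.

Using the first 2 balance equations plus normalization, the linear system A*pi = b is:
  [-3/4, 3/20, 1/2] . pi = 0
  [1/4, -3/5, 9/20] . pi = 0
  [1, 1, 1] . pi = 1

Solving yields:
  pi_P = 21/71
  pi_Q = 185/497
  pi_R = 165/497

Verification (pi * P):
  21/71*1/4 + 185/497*3/20 + 165/497*1/2 = 21/71 = pi_P  (ok)
  21/71*1/4 + 185/497*2/5 + 165/497*9/20 = 185/497 = pi_Q  (ok)
  21/71*1/2 + 185/497*9/20 + 165/497*1/20 = 165/497 = pi_R  (ok)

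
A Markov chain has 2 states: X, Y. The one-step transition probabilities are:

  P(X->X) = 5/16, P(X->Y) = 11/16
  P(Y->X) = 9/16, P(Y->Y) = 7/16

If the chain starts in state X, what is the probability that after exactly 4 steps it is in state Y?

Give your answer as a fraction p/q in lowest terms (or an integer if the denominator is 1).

Answer: 561/1024

Derivation:
Computing P^4 by repeated multiplication:
P^1 =
  X: [5/16, 11/16]
  Y: [9/16, 7/16]
P^2 =
  X: [31/64, 33/64]
  Y: [27/64, 37/64]
P^3 =
  X: [113/256, 143/256]
  Y: [117/256, 139/256]
P^4 =
  X: [463/1024, 561/1024]
  Y: [459/1024, 565/1024]

(P^4)[X -> Y] = 561/1024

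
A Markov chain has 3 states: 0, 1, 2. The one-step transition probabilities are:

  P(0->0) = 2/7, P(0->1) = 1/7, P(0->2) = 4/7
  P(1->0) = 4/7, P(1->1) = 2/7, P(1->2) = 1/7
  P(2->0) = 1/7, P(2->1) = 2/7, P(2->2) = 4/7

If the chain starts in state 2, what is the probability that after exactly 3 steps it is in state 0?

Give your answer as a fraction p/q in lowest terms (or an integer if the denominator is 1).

Answer: 102/343

Derivation:
Computing P^3 by repeated multiplication:
P^1 =
  0: [2/7, 1/7, 4/7]
  1: [4/7, 2/7, 1/7]
  2: [1/7, 2/7, 4/7]
P^2 =
  0: [12/49, 12/49, 25/49]
  1: [17/49, 10/49, 22/49]
  2: [2/7, 13/49, 22/49]
P^3 =
  0: [97/343, 86/343, 160/343]
  1: [96/343, 81/343, 166/343]
  2: [102/343, 12/49, 157/343]

(P^3)[2 -> 0] = 102/343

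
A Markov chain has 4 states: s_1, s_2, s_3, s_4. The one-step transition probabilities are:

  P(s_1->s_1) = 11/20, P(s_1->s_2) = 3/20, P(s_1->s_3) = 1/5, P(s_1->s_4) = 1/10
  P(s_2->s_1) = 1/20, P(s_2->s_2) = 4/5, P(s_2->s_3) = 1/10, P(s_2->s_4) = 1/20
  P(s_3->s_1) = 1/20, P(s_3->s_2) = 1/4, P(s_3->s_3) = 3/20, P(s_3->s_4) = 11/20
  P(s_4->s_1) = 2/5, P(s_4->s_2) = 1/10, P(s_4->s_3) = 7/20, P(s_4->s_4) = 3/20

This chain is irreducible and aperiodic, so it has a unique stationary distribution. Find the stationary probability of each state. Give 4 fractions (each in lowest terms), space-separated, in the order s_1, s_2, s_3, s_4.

Answer: 565/2647 1202/2647 451/2647 429/2647

Derivation:
The stationary distribution satisfies pi = pi * P, i.e.:
  pi_s_1 = 11/20*pi_s_1 + 1/20*pi_s_2 + 1/20*pi_s_3 + 2/5*pi_s_4
  pi_s_2 = 3/20*pi_s_1 + 4/5*pi_s_2 + 1/4*pi_s_3 + 1/10*pi_s_4
  pi_s_3 = 1/5*pi_s_1 + 1/10*pi_s_2 + 3/20*pi_s_3 + 7/20*pi_s_4
  pi_s_4 = 1/10*pi_s_1 + 1/20*pi_s_2 + 11/20*pi_s_3 + 3/20*pi_s_4
with normalization: pi_s_1 + pi_s_2 + pi_s_3 + pi_s_4 = 1.

Using the first 3 balance equations plus normalization, the linear system A*pi = b is:
  [-9/20, 1/20, 1/20, 2/5] . pi = 0
  [3/20, -1/5, 1/4, 1/10] . pi = 0
  [1/5, 1/10, -17/20, 7/20] . pi = 0
  [1, 1, 1, 1] . pi = 1

Solving yields:
  pi_s_1 = 565/2647
  pi_s_2 = 1202/2647
  pi_s_3 = 451/2647
  pi_s_4 = 429/2647

Verification (pi * P):
  565/2647*11/20 + 1202/2647*1/20 + 451/2647*1/20 + 429/2647*2/5 = 565/2647 = pi_s_1  (ok)
  565/2647*3/20 + 1202/2647*4/5 + 451/2647*1/4 + 429/2647*1/10 = 1202/2647 = pi_s_2  (ok)
  565/2647*1/5 + 1202/2647*1/10 + 451/2647*3/20 + 429/2647*7/20 = 451/2647 = pi_s_3  (ok)
  565/2647*1/10 + 1202/2647*1/20 + 451/2647*11/20 + 429/2647*3/20 = 429/2647 = pi_s_4  (ok)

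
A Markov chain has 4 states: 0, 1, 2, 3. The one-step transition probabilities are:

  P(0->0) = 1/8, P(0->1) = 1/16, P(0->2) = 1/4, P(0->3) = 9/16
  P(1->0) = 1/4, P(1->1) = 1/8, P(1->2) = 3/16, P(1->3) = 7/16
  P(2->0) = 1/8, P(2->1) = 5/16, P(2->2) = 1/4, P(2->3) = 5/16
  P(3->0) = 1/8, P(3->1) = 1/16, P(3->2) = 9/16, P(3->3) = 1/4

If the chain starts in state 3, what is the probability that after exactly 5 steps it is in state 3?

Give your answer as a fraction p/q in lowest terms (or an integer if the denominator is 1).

Computing P^5 by repeated multiplication:
P^1 =
  0: [1/8, 1/16, 1/4, 9/16]
  1: [1/4, 1/8, 3/16, 7/16]
  2: [1/8, 5/16, 1/4, 5/16]
  3: [1/8, 1/16, 9/16, 1/4]
P^2 =
  0: [17/128, 33/256, 27/64, 81/256]
  1: [9/64, 15/128, 97/256, 93/256]
  2: [21/128, 37/256, 21/64, 93/256]
  3: [17/128, 53/256, 83/256, 43/128]
P^3 =
  0: [289/2048, 721/4096, 349/1024, 1401/4096]
  1: [143/1024, 337/2048, 1459/4096, 1391/4096]
  2: [293/2048, 629/4096, 363/1024, 1429/4096]
  3: [309/2048, 641/4096, 1401/4096, 359/1024]
P^4 =
  0: [4817/32768, 10401/65536, 5667/16384, 22833/65536]
  1: [2385/16384, 5303/32768, 22665/65536, 22725/65536]
  2: [4725/32768, 10533/65536, 5725/16384, 22653/65536]
  3: [4737/32768, 10341/65536, 22923/65536, 11399/32768]
P^5 =
  0: [75937/524288, 166609/1048576, 91477/262144, 364185/1048576]
  1: [38071/262144, 83401/524288, 365163/1048576, 364327/1048576]
  2: [76069/524288, 167669/1048576, 91219/262144, 363893/1048576]
  3: [75877/524288, 167569/1048576, 365793/1048576, 90865/262144]

(P^5)[3 -> 3] = 90865/262144

Answer: 90865/262144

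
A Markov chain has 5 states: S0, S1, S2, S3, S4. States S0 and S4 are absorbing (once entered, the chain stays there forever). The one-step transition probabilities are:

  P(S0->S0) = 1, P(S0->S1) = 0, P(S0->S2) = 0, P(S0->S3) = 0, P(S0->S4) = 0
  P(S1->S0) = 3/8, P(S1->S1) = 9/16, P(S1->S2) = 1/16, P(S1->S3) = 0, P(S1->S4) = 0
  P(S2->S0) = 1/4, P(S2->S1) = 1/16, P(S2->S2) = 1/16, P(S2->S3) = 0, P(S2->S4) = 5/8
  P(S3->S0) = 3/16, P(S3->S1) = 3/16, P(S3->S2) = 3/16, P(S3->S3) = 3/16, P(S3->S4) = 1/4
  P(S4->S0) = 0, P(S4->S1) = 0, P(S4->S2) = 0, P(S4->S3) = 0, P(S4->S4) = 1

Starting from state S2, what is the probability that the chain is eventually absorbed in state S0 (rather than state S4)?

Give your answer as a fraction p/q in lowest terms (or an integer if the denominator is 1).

Answer: 17/52

Derivation:
Let a_i = P(absorbed in S0 | start in state i).
Boundary conditions: a_S0 = 1, a_S4 = 0.
For each transient state i, a_i = sum_j P(i->j) * a_j:
  a_S1 = 3/8*a_S0 + 9/16*a_S1 + 1/16*a_S2 + 0*a_S3 + 0*a_S4
  a_S2 = 1/4*a_S0 + 1/16*a_S1 + 1/16*a_S2 + 0*a_S3 + 5/8*a_S4
  a_S3 = 3/16*a_S0 + 3/16*a_S1 + 3/16*a_S2 + 3/16*a_S3 + 1/4*a_S4

Substituting a_S0 = 1 and a_S4 = 0, rearrange to (I - Q) a = r where r[i] = P(i -> S0):
  [7/16, -1/16, 0] . (a_S1, a_S2, a_S3) = 3/8
  [-1/16, 15/16, 0] . (a_S1, a_S2, a_S3) = 1/4
  [-3/16, -3/16, 13/16] . (a_S1, a_S2, a_S3) = 3/16

Solving yields:
  a_S1 = 47/52
  a_S2 = 17/52
  a_S3 = 87/169

Starting state is S2, so the absorption probability is a_S2 = 17/52.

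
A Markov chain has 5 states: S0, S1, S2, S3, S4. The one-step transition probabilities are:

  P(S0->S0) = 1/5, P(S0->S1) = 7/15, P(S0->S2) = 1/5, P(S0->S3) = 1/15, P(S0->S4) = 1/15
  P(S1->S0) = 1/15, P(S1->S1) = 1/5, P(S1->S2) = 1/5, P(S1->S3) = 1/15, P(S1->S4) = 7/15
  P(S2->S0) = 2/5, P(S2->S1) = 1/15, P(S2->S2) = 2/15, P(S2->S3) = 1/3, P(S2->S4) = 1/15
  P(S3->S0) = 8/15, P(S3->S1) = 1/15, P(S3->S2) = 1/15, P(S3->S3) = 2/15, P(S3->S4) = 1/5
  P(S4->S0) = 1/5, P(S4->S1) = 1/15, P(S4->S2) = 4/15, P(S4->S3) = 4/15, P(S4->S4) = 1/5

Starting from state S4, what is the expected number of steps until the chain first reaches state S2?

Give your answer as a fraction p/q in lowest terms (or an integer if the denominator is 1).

Let h_i = expected steps to first reach S2 from state i.
Boundary: h_S2 = 0.
First-step equations for the other states:
  h_S0 = 1 + 1/5*h_S0 + 7/15*h_S1 + 1/5*h_S2 + 1/15*h_S3 + 1/15*h_S4
  h_S1 = 1 + 1/15*h_S0 + 1/5*h_S1 + 1/5*h_S2 + 1/15*h_S3 + 7/15*h_S4
  h_S3 = 1 + 8/15*h_S0 + 1/15*h_S1 + 1/15*h_S2 + 2/15*h_S3 + 1/5*h_S4
  h_S4 = 1 + 1/5*h_S0 + 1/15*h_S1 + 4/15*h_S2 + 4/15*h_S3 + 1/5*h_S4

Substituting h_S2 = 0 and rearranging gives the linear system (I - Q) h = 1:
  [4/5, -7/15, -1/15, -1/15] . (h_S0, h_S1, h_S3, h_S4) = 1
  [-1/15, 4/5, -1/15, -7/15] . (h_S0, h_S1, h_S3, h_S4) = 1
  [-8/15, -1/15, 13/15, -1/5] . (h_S0, h_S1, h_S3, h_S4) = 1
  [-1/5, -1/15, -4/15, 4/5] . (h_S0, h_S1, h_S3, h_S4) = 1

Solving yields:
  h_S0 = 14835/2948
  h_S1 = 14655/2948
  h_S3 = 8475/1474
  h_S4 = 14265/2948

Starting state is S4, so the expected hitting time is h_S4 = 14265/2948.

Answer: 14265/2948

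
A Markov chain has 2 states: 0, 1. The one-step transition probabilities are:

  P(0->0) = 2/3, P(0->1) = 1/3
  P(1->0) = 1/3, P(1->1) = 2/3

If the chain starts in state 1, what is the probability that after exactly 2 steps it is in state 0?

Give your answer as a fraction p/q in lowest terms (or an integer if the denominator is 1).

Computing P^2 by repeated multiplication:
P^1 =
  0: [2/3, 1/3]
  1: [1/3, 2/3]
P^2 =
  0: [5/9, 4/9]
  1: [4/9, 5/9]

(P^2)[1 -> 0] = 4/9

Answer: 4/9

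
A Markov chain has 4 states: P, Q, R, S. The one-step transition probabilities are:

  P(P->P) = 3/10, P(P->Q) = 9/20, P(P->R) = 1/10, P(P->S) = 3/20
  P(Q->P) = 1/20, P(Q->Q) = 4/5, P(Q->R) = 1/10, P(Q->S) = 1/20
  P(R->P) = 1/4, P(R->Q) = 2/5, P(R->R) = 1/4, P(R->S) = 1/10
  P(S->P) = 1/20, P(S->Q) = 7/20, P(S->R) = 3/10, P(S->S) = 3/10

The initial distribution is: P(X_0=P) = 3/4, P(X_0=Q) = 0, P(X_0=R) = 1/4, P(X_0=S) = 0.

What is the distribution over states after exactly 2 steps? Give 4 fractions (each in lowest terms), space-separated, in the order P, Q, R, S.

Propagating the distribution step by step (d_{t+1} = d_t * P):
d_0 = (P=3/4, Q=0, R=1/4, S=0)
  d_1[P] = 3/4*3/10 + 0*1/20 + 1/4*1/4 + 0*1/20 = 23/80
  d_1[Q] = 3/4*9/20 + 0*4/5 + 1/4*2/5 + 0*7/20 = 7/16
  d_1[R] = 3/4*1/10 + 0*1/10 + 1/4*1/4 + 0*3/10 = 11/80
  d_1[S] = 3/4*3/20 + 0*1/20 + 1/4*1/10 + 0*3/10 = 11/80
d_1 = (P=23/80, Q=7/16, R=11/80, S=11/80)
  d_2[P] = 23/80*3/10 + 7/16*1/20 + 11/80*1/4 + 11/80*1/20 = 239/1600
  d_2[Q] = 23/80*9/20 + 7/16*4/5 + 11/80*2/5 + 11/80*7/20 = 233/400
  d_2[R] = 23/80*1/10 + 7/16*1/10 + 11/80*1/4 + 11/80*3/10 = 237/1600
  d_2[S] = 23/80*3/20 + 7/16*1/20 + 11/80*1/10 + 11/80*3/10 = 3/25
d_2 = (P=239/1600, Q=233/400, R=237/1600, S=3/25)

Answer: 239/1600 233/400 237/1600 3/25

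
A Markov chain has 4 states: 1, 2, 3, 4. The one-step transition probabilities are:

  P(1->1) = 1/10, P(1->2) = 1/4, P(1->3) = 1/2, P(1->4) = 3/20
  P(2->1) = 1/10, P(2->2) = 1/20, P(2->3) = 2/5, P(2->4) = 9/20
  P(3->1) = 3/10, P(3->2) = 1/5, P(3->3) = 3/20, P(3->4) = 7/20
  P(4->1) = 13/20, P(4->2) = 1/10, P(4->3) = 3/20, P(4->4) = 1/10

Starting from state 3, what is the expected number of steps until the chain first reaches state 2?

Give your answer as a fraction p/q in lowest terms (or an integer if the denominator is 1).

Let h_i = expected steps to first reach 2 from state i.
Boundary: h_2 = 0.
First-step equations for the other states:
  h_1 = 1 + 1/10*h_1 + 1/4*h_2 + 1/2*h_3 + 3/20*h_4
  h_3 = 1 + 3/10*h_1 + 1/5*h_2 + 3/20*h_3 + 7/20*h_4
  h_4 = 1 + 13/20*h_1 + 1/10*h_2 + 3/20*h_3 + 1/10*h_4

Substituting h_2 = 0 and rearranging gives the linear system (I - Q) h = 1:
  [9/10, -1/2, -3/20] . (h_1, h_3, h_4) = 1
  [-3/10, 17/20, -7/20] . (h_1, h_3, h_4) = 1
  [-13/20, -3/20, 9/10] . (h_1, h_3, h_4) = 1

Solving yields:
  h_1 = 11900/2423
  h_3 = 12560/2423
  h_4 = 13380/2423

Starting state is 3, so the expected hitting time is h_3 = 12560/2423.

Answer: 12560/2423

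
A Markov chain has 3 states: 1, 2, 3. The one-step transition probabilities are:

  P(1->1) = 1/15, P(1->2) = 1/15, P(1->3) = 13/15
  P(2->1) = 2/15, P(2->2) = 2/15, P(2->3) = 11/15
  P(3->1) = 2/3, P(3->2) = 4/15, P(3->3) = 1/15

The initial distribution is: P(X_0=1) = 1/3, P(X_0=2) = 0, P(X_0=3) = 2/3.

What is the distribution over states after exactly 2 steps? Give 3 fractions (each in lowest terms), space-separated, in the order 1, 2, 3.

Answer: 7/25 11/75 43/75

Derivation:
Propagating the distribution step by step (d_{t+1} = d_t * P):
d_0 = (1=1/3, 2=0, 3=2/3)
  d_1[1] = 1/3*1/15 + 0*2/15 + 2/3*2/3 = 7/15
  d_1[2] = 1/3*1/15 + 0*2/15 + 2/3*4/15 = 1/5
  d_1[3] = 1/3*13/15 + 0*11/15 + 2/3*1/15 = 1/3
d_1 = (1=7/15, 2=1/5, 3=1/3)
  d_2[1] = 7/15*1/15 + 1/5*2/15 + 1/3*2/3 = 7/25
  d_2[2] = 7/15*1/15 + 1/5*2/15 + 1/3*4/15 = 11/75
  d_2[3] = 7/15*13/15 + 1/5*11/15 + 1/3*1/15 = 43/75
d_2 = (1=7/25, 2=11/75, 3=43/75)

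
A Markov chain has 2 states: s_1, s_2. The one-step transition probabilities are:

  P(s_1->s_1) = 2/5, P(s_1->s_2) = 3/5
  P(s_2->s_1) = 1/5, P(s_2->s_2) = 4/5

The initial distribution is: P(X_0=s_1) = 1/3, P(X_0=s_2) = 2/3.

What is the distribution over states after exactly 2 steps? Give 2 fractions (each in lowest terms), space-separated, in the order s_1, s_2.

Propagating the distribution step by step (d_{t+1} = d_t * P):
d_0 = (s_1=1/3, s_2=2/3)
  d_1[s_1] = 1/3*2/5 + 2/3*1/5 = 4/15
  d_1[s_2] = 1/3*3/5 + 2/3*4/5 = 11/15
d_1 = (s_1=4/15, s_2=11/15)
  d_2[s_1] = 4/15*2/5 + 11/15*1/5 = 19/75
  d_2[s_2] = 4/15*3/5 + 11/15*4/5 = 56/75
d_2 = (s_1=19/75, s_2=56/75)

Answer: 19/75 56/75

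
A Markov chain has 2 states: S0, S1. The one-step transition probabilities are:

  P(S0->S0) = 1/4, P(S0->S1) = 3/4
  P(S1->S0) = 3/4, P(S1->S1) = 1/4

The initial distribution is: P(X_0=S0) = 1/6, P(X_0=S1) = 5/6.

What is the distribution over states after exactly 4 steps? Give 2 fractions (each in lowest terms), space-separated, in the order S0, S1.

Answer: 23/48 25/48

Derivation:
Propagating the distribution step by step (d_{t+1} = d_t * P):
d_0 = (S0=1/6, S1=5/6)
  d_1[S0] = 1/6*1/4 + 5/6*3/4 = 2/3
  d_1[S1] = 1/6*3/4 + 5/6*1/4 = 1/3
d_1 = (S0=2/3, S1=1/3)
  d_2[S0] = 2/3*1/4 + 1/3*3/4 = 5/12
  d_2[S1] = 2/3*3/4 + 1/3*1/4 = 7/12
d_2 = (S0=5/12, S1=7/12)
  d_3[S0] = 5/12*1/4 + 7/12*3/4 = 13/24
  d_3[S1] = 5/12*3/4 + 7/12*1/4 = 11/24
d_3 = (S0=13/24, S1=11/24)
  d_4[S0] = 13/24*1/4 + 11/24*3/4 = 23/48
  d_4[S1] = 13/24*3/4 + 11/24*1/4 = 25/48
d_4 = (S0=23/48, S1=25/48)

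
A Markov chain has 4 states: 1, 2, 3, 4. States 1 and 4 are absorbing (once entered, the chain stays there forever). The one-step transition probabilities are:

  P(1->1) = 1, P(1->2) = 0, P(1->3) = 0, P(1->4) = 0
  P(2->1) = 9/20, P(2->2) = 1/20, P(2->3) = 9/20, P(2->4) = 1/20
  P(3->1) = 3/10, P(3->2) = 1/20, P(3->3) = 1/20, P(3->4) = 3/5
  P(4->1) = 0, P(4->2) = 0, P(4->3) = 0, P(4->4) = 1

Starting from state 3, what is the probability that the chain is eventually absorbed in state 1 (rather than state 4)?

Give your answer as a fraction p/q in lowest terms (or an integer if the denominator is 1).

Answer: 123/352

Derivation:
Let a_i = P(absorbed in 1 | start in state i).
Boundary conditions: a_1 = 1, a_4 = 0.
For each transient state i, a_i = sum_j P(i->j) * a_j:
  a_2 = 9/20*a_1 + 1/20*a_2 + 9/20*a_3 + 1/20*a_4
  a_3 = 3/10*a_1 + 1/20*a_2 + 1/20*a_3 + 3/5*a_4

Substituting a_1 = 1 and a_4 = 0, rearrange to (I - Q) a = r where r[i] = P(i -> 1):
  [19/20, -9/20] . (a_2, a_3) = 9/20
  [-1/20, 19/20] . (a_2, a_3) = 3/10

Solving yields:
  a_2 = 225/352
  a_3 = 123/352

Starting state is 3, so the absorption probability is a_3 = 123/352.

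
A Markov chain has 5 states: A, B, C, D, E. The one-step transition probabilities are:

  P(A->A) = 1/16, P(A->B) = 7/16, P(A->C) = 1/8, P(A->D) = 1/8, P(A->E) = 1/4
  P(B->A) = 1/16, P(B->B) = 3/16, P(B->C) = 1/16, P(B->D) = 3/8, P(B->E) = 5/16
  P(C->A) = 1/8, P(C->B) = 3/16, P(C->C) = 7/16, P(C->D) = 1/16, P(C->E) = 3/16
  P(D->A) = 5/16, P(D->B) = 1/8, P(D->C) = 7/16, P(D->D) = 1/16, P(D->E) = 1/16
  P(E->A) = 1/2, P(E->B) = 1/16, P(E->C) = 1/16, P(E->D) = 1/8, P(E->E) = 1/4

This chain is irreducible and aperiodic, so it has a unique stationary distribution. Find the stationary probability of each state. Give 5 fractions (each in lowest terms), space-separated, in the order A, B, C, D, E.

Answer: 1249/5931 1204/5931 13883/65241 3325/21747 1600/7249

Derivation:
The stationary distribution satisfies pi = pi * P, i.e.:
  pi_A = 1/16*pi_A + 1/16*pi_B + 1/8*pi_C + 5/16*pi_D + 1/2*pi_E
  pi_B = 7/16*pi_A + 3/16*pi_B + 3/16*pi_C + 1/8*pi_D + 1/16*pi_E
  pi_C = 1/8*pi_A + 1/16*pi_B + 7/16*pi_C + 7/16*pi_D + 1/16*pi_E
  pi_D = 1/8*pi_A + 3/8*pi_B + 1/16*pi_C + 1/16*pi_D + 1/8*pi_E
  pi_E = 1/4*pi_A + 5/16*pi_B + 3/16*pi_C + 1/16*pi_D + 1/4*pi_E
with normalization: pi_A + pi_B + pi_C + pi_D + pi_E = 1.

Using the first 4 balance equations plus normalization, the linear system A*pi = b is:
  [-15/16, 1/16, 1/8, 5/16, 1/2] . pi = 0
  [7/16, -13/16, 3/16, 1/8, 1/16] . pi = 0
  [1/8, 1/16, -9/16, 7/16, 1/16] . pi = 0
  [1/8, 3/8, 1/16, -15/16, 1/8] . pi = 0
  [1, 1, 1, 1, 1] . pi = 1

Solving yields:
  pi_A = 1249/5931
  pi_B = 1204/5931
  pi_C = 13883/65241
  pi_D = 3325/21747
  pi_E = 1600/7249

Verification (pi * P):
  1249/5931*1/16 + 1204/5931*1/16 + 13883/65241*1/8 + 3325/21747*5/16 + 1600/7249*1/2 = 1249/5931 = pi_A  (ok)
  1249/5931*7/16 + 1204/5931*3/16 + 13883/65241*3/16 + 3325/21747*1/8 + 1600/7249*1/16 = 1204/5931 = pi_B  (ok)
  1249/5931*1/8 + 1204/5931*1/16 + 13883/65241*7/16 + 3325/21747*7/16 + 1600/7249*1/16 = 13883/65241 = pi_C  (ok)
  1249/5931*1/8 + 1204/5931*3/8 + 13883/65241*1/16 + 3325/21747*1/16 + 1600/7249*1/8 = 3325/21747 = pi_D  (ok)
  1249/5931*1/4 + 1204/5931*5/16 + 13883/65241*3/16 + 3325/21747*1/16 + 1600/7249*1/4 = 1600/7249 = pi_E  (ok)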